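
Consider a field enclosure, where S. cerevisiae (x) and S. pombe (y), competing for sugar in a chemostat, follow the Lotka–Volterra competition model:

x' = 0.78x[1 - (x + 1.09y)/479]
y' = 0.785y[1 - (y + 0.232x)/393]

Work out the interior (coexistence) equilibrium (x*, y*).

x* ≈ 67.8, y* ≈ 377

Setting both brackets to zero gives the nullclines x + 1.09y = 479 and 0.232x + y = 393.
Substituting y = 393 - 0.232x into the first: x(1 - 1.09·0.232) = 479 - 1.09·393.
So x* = 50.6/0.747 = 67.8, and then y* = 393 - 0.232·67.8 = 377.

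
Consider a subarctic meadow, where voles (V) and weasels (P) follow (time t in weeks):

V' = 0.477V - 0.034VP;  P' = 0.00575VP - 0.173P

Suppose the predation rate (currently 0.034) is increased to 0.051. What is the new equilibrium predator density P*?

P* ≈ 9.35

At the interior fixed point, setting dV/dt = 0 with V > 0 fixes P* = (prey growth rate)/(VP coefficient) — independent of the other coefficients.
With the change, P* = 0.477/0.051 = 9.35; it falls from 14.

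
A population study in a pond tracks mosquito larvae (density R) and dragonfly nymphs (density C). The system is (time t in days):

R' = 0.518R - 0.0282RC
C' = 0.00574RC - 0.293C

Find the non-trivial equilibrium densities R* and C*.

R* ≈ 51, C* ≈ 18.4

Set dC/dt = 0 with C > 0: 0.00574R - 0.293 = 0, so R* = 0.293/0.00574 = 51.
Set dR/dt = 0 with R > 0: 0.518 - 0.0282C = 0, so C* = 0.518/0.0282 = 18.4.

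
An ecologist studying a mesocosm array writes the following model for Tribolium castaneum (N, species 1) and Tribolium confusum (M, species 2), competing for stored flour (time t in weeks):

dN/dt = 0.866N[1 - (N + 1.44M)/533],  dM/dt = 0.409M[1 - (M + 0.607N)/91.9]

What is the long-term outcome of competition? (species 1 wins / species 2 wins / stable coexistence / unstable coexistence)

species 1 excludes species 2

Compare the nullcline intercepts: K1/α12 = 533/1.44 = 370 > K2 = 91.9; K2/α21 = 91.9/0.607 = 151 < K1 = 533.
Since the inequalities point opposite ways, species 1 can invade but species 2 cannot.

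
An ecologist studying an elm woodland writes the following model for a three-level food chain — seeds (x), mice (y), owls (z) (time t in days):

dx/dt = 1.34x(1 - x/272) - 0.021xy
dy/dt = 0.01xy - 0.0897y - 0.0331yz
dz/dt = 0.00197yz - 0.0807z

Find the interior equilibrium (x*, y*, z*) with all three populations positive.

x* ≈ 97.4, y* ≈ 41, z* ≈ 26.7

From dz/dt = 0: 0.00197y* = 0.0807, so y* = 41.
From dx/dt = 0: 1.34(1 - x*/272) = 0.021·41, giving x* = 272·(1 - 0.642) = 97.4.
From dy/dt = 0: 0.01·97.4 - 0.0897 = 0.0331z*, so z* = 0.884/0.0331 = 26.7.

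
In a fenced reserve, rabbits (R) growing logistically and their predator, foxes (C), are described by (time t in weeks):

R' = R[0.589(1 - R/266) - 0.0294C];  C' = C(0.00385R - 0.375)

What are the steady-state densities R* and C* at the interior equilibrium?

From dC/dt = 0 with C > 0: 0.00385R* = 0.375, so R* = 97.4.
Substitute into dR/dt = 0: 0.589(1 - 97.4/266) = 0.0294C*.
The bracket is 0.634, giving C* = 0.373/0.0294 = 12.7.

R* ≈ 97.4, C* ≈ 12.7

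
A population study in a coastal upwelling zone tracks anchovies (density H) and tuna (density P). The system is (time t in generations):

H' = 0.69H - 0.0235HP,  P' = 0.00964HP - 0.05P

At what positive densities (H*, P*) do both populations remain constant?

Set dP/dt = 0 with P > 0: 0.00964H - 0.05 = 0, so H* = 0.05/0.00964 = 5.19.
Set dH/dt = 0 with H > 0: 0.69 - 0.0235P = 0, so P* = 0.69/0.0235 = 29.4.

H* ≈ 5.19, P* ≈ 29.4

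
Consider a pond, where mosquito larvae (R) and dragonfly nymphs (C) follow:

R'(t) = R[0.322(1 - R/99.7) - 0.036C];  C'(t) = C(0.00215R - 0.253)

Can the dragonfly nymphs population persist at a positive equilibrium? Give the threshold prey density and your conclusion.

The predator equation gives dC/dt > 0 only when R > 0.253/0.00215 = 118.
Without the predator, R → K = 99.7. Since 99.7 < 118, the predator cannot invade.

Threshold R = 118; K < 118, so no, the predator goes extinct.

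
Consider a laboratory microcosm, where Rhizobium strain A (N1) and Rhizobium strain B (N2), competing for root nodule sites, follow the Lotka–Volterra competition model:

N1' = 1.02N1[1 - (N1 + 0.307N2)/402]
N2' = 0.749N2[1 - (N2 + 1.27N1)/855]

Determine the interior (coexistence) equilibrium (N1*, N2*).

N1* ≈ 229, N2* ≈ 565

Setting both brackets to zero gives the nullclines N1 + 0.307N2 = 402 and 1.27N1 + N2 = 855.
Substituting N2 = 855 - 1.27N1 into the first: N1(1 - 0.307·1.27) = 402 - 0.307·855.
So N1* = 140/0.61 = 229, and then N2* = 855 - 1.27·229 = 565.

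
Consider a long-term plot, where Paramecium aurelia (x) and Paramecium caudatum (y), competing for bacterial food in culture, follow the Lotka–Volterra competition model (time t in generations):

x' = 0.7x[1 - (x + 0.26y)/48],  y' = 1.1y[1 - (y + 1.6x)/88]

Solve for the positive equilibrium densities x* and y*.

Setting both brackets to zero gives the nullclines x + 0.26y = 48 and 1.6x + y = 88.
Substituting y = 88 - 1.6x into the first: x(1 - 0.26·1.6) = 48 - 0.26·88.
So x* = 25.1/0.584 = 43, and then y* = 88 - 1.6·43 = 19.2.

x* ≈ 43, y* ≈ 19.2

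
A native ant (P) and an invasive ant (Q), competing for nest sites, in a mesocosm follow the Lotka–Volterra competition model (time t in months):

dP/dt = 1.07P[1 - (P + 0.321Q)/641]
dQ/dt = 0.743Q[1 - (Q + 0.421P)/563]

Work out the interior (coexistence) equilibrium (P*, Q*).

P* ≈ 532, Q* ≈ 339

Setting both brackets to zero gives the nullclines P + 0.321Q = 641 and 0.421P + Q = 563.
Substituting Q = 563 - 0.421P into the first: P(1 - 0.321·0.421) = 641 - 0.321·563.
So P* = 460/0.865 = 532, and then Q* = 563 - 0.421·532 = 339.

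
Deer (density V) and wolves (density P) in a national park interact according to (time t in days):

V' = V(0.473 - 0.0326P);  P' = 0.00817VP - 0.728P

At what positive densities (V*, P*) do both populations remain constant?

V* ≈ 89.1, P* ≈ 14.5

Set dP/dt = 0 with P > 0: 0.00817V - 0.728 = 0, so V* = 0.728/0.00817 = 89.1.
Set dV/dt = 0 with V > 0: 0.473 - 0.0326P = 0, so P* = 0.473/0.0326 = 14.5.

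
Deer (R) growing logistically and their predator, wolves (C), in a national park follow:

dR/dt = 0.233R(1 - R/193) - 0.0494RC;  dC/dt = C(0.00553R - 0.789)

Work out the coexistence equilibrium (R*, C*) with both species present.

R* ≈ 143, C* ≈ 1.23

From dC/dt = 0 with C > 0: 0.00553R* = 0.789, so R* = 143.
Substitute into dR/dt = 0: 0.233(1 - 143/193) = 0.0494C*.
The bracket is 0.261, giving C* = 0.0608/0.0494 = 1.23.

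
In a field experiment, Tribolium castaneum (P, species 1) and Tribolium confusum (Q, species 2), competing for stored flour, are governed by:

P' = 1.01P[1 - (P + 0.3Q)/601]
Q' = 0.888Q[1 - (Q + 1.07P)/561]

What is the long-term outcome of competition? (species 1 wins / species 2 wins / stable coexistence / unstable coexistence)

species 1 excludes species 2

Compare the nullcline intercepts: K1/α12 = 601/0.3 = 2000 > K2 = 561; K2/α21 = 561/1.07 = 524 < K1 = 601.
Since the inequalities point opposite ways, species 1 can invade but species 2 cannot.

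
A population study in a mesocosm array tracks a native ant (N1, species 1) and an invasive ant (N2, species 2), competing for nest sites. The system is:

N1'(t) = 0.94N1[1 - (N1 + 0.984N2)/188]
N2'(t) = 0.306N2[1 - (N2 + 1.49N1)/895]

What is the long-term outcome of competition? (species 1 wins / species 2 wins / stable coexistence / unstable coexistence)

Compare the nullcline intercepts: K1/α12 = 188/0.984 = 191 < K2 = 895; K2/α21 = 895/1.49 = 601 > K1 = 188.
Since the inequalities point opposite ways, species 2 can invade but species 1 cannot.

species 2 excludes species 1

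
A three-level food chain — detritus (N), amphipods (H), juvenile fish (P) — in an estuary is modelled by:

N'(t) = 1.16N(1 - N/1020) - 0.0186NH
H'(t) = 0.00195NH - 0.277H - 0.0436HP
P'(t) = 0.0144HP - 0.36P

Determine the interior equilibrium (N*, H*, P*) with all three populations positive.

From dP/dt = 0: 0.0144H* = 0.36, so H* = 25.
From dN/dt = 0: 1.16(1 - N*/1020) = 0.0186·25, giving N* = 1020·(1 - 0.401) = 611.
From dH/dt = 0: 0.00195·611 - 0.277 = 0.0436P*, so P* = 0.915/0.0436 = 21.

N* ≈ 611, H* ≈ 25, P* ≈ 21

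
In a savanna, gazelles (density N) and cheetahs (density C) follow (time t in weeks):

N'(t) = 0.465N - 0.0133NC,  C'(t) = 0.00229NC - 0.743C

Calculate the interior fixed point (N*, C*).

Set dC/dt = 0 with C > 0: 0.00229N - 0.743 = 0, so N* = 0.743/0.00229 = 324.
Set dN/dt = 0 with N > 0: 0.465 - 0.0133C = 0, so C* = 0.465/0.0133 = 35.

N* ≈ 324, C* ≈ 35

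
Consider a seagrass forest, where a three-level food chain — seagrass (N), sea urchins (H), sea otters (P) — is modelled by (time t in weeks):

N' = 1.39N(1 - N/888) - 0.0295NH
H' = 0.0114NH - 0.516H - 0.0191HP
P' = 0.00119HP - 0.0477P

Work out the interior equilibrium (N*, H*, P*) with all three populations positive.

From dP/dt = 0: 0.00119H* = 0.0477, so H* = 40.1.
From dN/dt = 0: 1.39(1 - N*/888) = 0.0295·40.1, giving N* = 888·(1 - 0.851) = 133.
From dH/dt = 0: 0.0114·133 - 0.516 = 0.0191P*, so P* = 0.995/0.0191 = 52.1.

N* ≈ 133, H* ≈ 40.1, P* ≈ 52.1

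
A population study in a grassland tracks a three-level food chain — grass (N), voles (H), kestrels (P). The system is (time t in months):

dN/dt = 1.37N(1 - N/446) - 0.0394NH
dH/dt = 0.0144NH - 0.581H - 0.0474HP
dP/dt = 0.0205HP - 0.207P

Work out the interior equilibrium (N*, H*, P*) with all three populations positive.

N* ≈ 316, H* ≈ 10.1, P* ≈ 83.9

From dP/dt = 0: 0.0205H* = 0.207, so H* = 10.1.
From dN/dt = 0: 1.37(1 - N*/446) = 0.0394·10.1, giving N* = 446·(1 - 0.29) = 316.
From dH/dt = 0: 0.0144·316 - 0.581 = 0.0474P*, so P* = 3.98/0.0474 = 83.9.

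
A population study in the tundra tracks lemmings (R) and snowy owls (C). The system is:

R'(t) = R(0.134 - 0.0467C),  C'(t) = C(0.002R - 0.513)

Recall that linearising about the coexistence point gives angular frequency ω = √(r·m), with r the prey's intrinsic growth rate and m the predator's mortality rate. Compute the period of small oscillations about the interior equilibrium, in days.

T ≈ 24 days

Here r = 0.134 and m = 0.513, so r·m = 0.0687.
ω = √0.0687 = 0.262 per day, hence T = 2π/ω ≈ 24 days.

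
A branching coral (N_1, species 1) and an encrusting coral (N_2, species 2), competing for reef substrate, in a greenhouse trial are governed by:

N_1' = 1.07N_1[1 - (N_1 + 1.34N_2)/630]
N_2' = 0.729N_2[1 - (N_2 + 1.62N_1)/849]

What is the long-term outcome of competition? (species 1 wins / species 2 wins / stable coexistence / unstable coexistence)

unstable coexistence (outcome depends on initial conditions)

Compare the nullcline intercepts: K1/α12 = 630/1.34 = 470 < K2 = 849; K2/α21 = 849/1.62 = 524 < K1 = 630.
Since both are reversed, neither can invade when rare; the interior point is a saddle.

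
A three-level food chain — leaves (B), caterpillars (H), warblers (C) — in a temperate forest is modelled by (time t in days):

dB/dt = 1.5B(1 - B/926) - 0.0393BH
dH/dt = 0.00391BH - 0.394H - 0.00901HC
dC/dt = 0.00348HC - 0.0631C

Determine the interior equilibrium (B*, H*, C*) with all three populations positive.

B* ≈ 486, H* ≈ 18.1, C* ≈ 167

From dC/dt = 0: 0.00348H* = 0.0631, so H* = 18.1.
From dB/dt = 0: 1.5(1 - B*/926) = 0.0393·18.1, giving B* = 926·(1 - 0.475) = 486.
From dH/dt = 0: 0.00391·486 - 0.394 = 0.00901C*, so C* = 1.51/0.00901 = 167.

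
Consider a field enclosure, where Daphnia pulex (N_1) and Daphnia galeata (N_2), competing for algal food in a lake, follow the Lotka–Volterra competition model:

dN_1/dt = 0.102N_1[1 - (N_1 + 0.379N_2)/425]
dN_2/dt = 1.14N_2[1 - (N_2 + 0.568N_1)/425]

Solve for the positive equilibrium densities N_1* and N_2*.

N_1* ≈ 336, N_2* ≈ 234

Setting both brackets to zero gives the nullclines N_1 + 0.379N_2 = 425 and 0.568N_1 + N_2 = 425.
Substituting N_2 = 425 - 0.568N_1 into the first: N_1(1 - 0.379·0.568) = 425 - 0.379·425.
So N_1* = 264/0.785 = 336, and then N_2* = 425 - 0.568·336 = 234.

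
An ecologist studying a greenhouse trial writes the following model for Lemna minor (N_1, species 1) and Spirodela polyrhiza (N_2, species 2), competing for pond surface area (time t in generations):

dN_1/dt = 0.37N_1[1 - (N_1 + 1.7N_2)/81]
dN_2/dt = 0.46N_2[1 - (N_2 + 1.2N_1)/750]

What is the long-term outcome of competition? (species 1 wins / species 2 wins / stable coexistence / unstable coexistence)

species 2 excludes species 1

Compare the nullcline intercepts: K1/α12 = 81/1.7 = 47.6 < K2 = 750; K2/α21 = 750/1.2 = 625 > K1 = 81.
Since the inequalities point opposite ways, species 2 can invade but species 1 cannot.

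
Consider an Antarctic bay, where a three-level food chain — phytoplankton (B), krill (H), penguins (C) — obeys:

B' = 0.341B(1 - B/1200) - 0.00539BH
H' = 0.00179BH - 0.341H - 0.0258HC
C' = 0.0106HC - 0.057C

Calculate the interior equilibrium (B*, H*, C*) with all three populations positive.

B* ≈ 1100, H* ≈ 5.38, C* ≈ 63

From dC/dt = 0: 0.0106H* = 0.057, so H* = 5.38.
From dB/dt = 0: 0.341(1 - B*/1200) = 0.00539·5.38, giving B* = 1200·(1 - 0.085) = 1100.
From dH/dt = 0: 0.00179·1100 - 0.341 = 0.0258C*, so C* = 1.62/0.0258 = 63.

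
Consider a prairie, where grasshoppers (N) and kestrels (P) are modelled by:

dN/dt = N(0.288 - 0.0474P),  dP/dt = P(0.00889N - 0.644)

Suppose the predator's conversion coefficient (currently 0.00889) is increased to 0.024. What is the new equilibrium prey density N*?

At the interior fixed point, setting dP/dt = 0 with P > 0 fixes N* = (predator death rate)/(NP coefficient) — independent of the other coefficients.
With the change, N* = 0.644/0.024 = 26.8; it falls from 72.4.

N* ≈ 26.8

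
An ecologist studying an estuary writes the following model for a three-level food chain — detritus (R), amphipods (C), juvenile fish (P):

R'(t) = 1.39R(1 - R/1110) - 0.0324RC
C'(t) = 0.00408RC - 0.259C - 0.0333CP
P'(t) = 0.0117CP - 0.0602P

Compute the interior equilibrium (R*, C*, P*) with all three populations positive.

R* ≈ 977, C* ≈ 5.15, P* ≈ 112

From dP/dt = 0: 0.0117C* = 0.0602, so C* = 5.15.
From dR/dt = 0: 1.39(1 - R*/1110) = 0.0324·5.15, giving R* = 1110·(1 - 0.12) = 977.
From dC/dt = 0: 0.00408·977 - 0.259 = 0.0333P*, so P* = 3.73/0.0333 = 112.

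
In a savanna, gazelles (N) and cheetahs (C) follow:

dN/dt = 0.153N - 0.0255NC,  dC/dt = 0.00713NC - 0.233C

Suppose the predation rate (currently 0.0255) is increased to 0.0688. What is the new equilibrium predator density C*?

C* ≈ 2.22

At the interior fixed point, setting dN/dt = 0 with N > 0 fixes C* = (prey growth rate)/(NC coefficient) — independent of the other coefficients.
With the change, C* = 0.153/0.0688 = 2.22; it falls from 6.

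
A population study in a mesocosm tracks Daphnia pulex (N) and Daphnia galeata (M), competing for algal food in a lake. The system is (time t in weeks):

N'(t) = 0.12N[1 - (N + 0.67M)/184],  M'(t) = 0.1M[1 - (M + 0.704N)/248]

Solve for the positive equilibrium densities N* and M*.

Setting both brackets to zero gives the nullclines N + 0.67M = 184 and 0.704N + M = 248.
Substituting M = 248 - 0.704N into the first: N(1 - 0.67·0.704) = 184 - 0.67·248.
So N* = 17.8/0.528 = 33.8, and then M* = 248 - 0.704·33.8 = 224.

N* ≈ 33.8, M* ≈ 224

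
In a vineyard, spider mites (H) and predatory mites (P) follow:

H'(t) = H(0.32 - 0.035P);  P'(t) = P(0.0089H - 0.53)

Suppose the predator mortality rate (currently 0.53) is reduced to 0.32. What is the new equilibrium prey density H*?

H* ≈ 36

At the interior fixed point, setting dP/dt = 0 with P > 0 fixes H* = (predator death rate)/(HP coefficient) — independent of the other coefficients.
With the change, H* = 0.32/0.0089 = 36; it falls from 59.6.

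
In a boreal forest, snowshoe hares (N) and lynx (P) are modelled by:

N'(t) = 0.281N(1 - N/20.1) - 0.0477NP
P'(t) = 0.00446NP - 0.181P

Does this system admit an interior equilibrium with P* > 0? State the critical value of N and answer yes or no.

The predator equation gives dP/dt > 0 only when N > 0.181/0.00446 = 40.6.
Without the predator, N → K = 20.1. Since 20.1 < 40.6, the predator cannot invade.

Threshold N = 40.6; K < 40.6, so no, the predator goes extinct.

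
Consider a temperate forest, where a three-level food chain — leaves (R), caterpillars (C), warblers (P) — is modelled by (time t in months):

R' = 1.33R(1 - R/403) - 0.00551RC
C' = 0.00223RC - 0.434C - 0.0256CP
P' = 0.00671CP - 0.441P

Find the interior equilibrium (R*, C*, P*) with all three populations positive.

R* ≈ 293, C* ≈ 65.7, P* ≈ 8.59

From dP/dt = 0: 0.00671C* = 0.441, so C* = 65.7.
From dR/dt = 0: 1.33(1 - R*/403) = 0.00551·65.7, giving R* = 403·(1 - 0.272) = 293.
From dC/dt = 0: 0.00223·293 - 0.434 = 0.0256P*, so P* = 0.22/0.0256 = 8.59.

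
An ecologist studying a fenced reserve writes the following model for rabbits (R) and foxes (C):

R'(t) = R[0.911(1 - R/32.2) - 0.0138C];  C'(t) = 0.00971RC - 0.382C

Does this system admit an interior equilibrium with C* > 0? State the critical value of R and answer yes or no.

Threshold R = 39.3; K < 39.3, so no, the predator goes extinct.

The predator equation gives dC/dt > 0 only when R > 0.382/0.00971 = 39.3.
Without the predator, R → K = 32.2. Since 32.2 < 39.3, the predator cannot invade.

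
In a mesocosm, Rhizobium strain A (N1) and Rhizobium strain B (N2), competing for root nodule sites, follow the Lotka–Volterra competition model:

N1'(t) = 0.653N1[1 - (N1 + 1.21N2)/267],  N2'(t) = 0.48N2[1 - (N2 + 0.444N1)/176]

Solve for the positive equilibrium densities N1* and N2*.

Setting both brackets to zero gives the nullclines N1 + 1.21N2 = 267 and 0.444N1 + N2 = 176.
Substituting N2 = 176 - 0.444N1 into the first: N1(1 - 1.21·0.444) = 267 - 1.21·176.
So N1* = 54/0.463 = 117, and then N2* = 176 - 0.444·117 = 124.

N1* ≈ 117, N2* ≈ 124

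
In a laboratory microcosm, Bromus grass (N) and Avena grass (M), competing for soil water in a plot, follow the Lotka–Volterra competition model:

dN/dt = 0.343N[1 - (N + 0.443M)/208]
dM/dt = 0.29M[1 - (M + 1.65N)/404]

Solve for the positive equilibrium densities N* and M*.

Setting both brackets to zero gives the nullclines N + 0.443M = 208 and 1.65N + M = 404.
Substituting M = 404 - 1.65N into the first: N(1 - 0.443·1.65) = 208 - 0.443·404.
So N* = 29/0.269 = 108, and then M* = 404 - 1.65·108 = 226.

N* ≈ 108, M* ≈ 226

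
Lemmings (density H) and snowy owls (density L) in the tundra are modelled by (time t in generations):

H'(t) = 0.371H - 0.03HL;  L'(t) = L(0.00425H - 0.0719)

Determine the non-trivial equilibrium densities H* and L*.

H* ≈ 16.9, L* ≈ 12.4

Set dL/dt = 0 with L > 0: 0.00425H - 0.0719 = 0, so H* = 0.0719/0.00425 = 16.9.
Set dH/dt = 0 with H > 0: 0.371 - 0.03L = 0, so L* = 0.371/0.03 = 12.4.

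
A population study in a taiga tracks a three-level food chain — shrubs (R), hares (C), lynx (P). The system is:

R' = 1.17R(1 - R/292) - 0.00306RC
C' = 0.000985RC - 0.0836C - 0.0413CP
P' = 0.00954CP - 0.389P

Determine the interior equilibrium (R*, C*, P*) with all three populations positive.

From dP/dt = 0: 0.00954C* = 0.389, so C* = 40.8.
From dR/dt = 0: 1.17(1 - R*/292) = 0.00306·40.8, giving R* = 292·(1 - 0.107) = 261.
From dC/dt = 0: 0.000985·261 - 0.0836 = 0.0413P*, so P* = 0.173/0.0413 = 4.2.

R* ≈ 261, C* ≈ 40.8, P* ≈ 4.2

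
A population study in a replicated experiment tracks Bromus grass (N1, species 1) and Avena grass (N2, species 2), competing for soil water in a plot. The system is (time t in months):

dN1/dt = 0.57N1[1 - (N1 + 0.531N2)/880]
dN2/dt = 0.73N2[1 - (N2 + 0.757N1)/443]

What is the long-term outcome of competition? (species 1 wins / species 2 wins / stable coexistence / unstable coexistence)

species 1 excludes species 2

Compare the nullcline intercepts: K1/α12 = 880/0.531 = 1660 > K2 = 443; K2/α21 = 443/0.757 = 585 < K1 = 880.
Since the inequalities point opposite ways, species 1 can invade but species 2 cannot.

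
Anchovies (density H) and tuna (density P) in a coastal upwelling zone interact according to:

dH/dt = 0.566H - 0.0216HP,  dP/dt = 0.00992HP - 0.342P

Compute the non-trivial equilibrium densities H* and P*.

H* ≈ 34.5, P* ≈ 26.2

Set dP/dt = 0 with P > 0: 0.00992H - 0.342 = 0, so H* = 0.342/0.00992 = 34.5.
Set dH/dt = 0 with H > 0: 0.566 - 0.0216P = 0, so P* = 0.566/0.0216 = 26.2.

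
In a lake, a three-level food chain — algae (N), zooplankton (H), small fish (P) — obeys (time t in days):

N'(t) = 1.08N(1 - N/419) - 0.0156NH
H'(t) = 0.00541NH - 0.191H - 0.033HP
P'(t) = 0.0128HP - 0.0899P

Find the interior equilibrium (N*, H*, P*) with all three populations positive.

From dP/dt = 0: 0.0128H* = 0.0899, so H* = 7.02.
From dN/dt = 0: 1.08(1 - N*/419) = 0.0156·7.02, giving N* = 419·(1 - 0.101) = 376.
From dH/dt = 0: 0.00541·376 - 0.191 = 0.033P*, so P* = 1.85/0.033 = 55.9.

N* ≈ 376, H* ≈ 7.02, P* ≈ 55.9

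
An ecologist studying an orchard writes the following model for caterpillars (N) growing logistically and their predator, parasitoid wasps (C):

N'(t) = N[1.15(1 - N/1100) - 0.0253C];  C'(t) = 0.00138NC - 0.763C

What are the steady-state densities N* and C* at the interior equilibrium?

From dC/dt = 0 with C > 0: 0.00138N* = 0.763, so N* = 553.
Substitute into dN/dt = 0: 1.15(1 - 553/1100) = 0.0253C*.
The bracket is 0.497, giving C* = 0.572/0.0253 = 22.6.

N* ≈ 553, C* ≈ 22.6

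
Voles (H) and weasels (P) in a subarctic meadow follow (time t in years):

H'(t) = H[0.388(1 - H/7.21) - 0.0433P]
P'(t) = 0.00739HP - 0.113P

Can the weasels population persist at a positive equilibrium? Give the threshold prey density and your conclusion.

The predator equation gives dP/dt > 0 only when H > 0.113/0.00739 = 15.3.
Without the predator, H → K = 7.21. Since 7.21 < 15.3, the predator cannot invade.

Threshold H = 15.3; K < 15.3, so no, the predator goes extinct.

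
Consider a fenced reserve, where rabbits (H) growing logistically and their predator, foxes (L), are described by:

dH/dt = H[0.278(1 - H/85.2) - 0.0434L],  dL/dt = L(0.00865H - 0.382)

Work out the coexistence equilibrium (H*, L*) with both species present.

H* ≈ 44.2, L* ≈ 3.09

From dL/dt = 0 with L > 0: 0.00865H* = 0.382, so H* = 44.2.
Substitute into dH/dt = 0: 0.278(1 - 44.2/85.2) = 0.0434L*.
The bracket is 0.482, giving L* = 0.134/0.0434 = 3.09.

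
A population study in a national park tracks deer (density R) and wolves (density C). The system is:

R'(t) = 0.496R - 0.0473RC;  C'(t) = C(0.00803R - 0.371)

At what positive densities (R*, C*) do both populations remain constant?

R* ≈ 46.2, C* ≈ 10.5

Set dC/dt = 0 with C > 0: 0.00803R - 0.371 = 0, so R* = 0.371/0.00803 = 46.2.
Set dR/dt = 0 with R > 0: 0.496 - 0.0473C = 0, so C* = 0.496/0.0473 = 10.5.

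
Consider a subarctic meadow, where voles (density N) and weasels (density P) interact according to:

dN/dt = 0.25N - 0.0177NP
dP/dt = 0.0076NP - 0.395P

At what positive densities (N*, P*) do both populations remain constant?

Set dP/dt = 0 with P > 0: 0.0076N - 0.395 = 0, so N* = 0.395/0.0076 = 52.
Set dN/dt = 0 with N > 0: 0.25 - 0.0177P = 0, so P* = 0.25/0.0177 = 14.1.

N* ≈ 52, P* ≈ 14.1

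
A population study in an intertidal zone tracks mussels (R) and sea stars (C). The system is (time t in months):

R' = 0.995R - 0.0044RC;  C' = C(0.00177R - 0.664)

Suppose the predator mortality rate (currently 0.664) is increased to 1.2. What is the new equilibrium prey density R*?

R* ≈ 678

At the interior fixed point, setting dC/dt = 0 with C > 0 fixes R* = (predator death rate)/(RC coefficient) — independent of the other coefficients.
With the change, R* = 1.2/0.00177 = 678; it rises from 375.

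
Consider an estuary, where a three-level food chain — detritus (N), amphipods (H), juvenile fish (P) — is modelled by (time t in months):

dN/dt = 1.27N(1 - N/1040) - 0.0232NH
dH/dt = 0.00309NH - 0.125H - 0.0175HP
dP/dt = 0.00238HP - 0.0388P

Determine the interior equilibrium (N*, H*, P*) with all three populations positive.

N* ≈ 730, H* ≈ 16.3, P* ≈ 122

From dP/dt = 0: 0.00238H* = 0.0388, so H* = 16.3.
From dN/dt = 0: 1.27(1 - N*/1040) = 0.0232·16.3, giving N* = 1040·(1 - 0.298) = 730.
From dH/dt = 0: 0.00309·730 - 0.125 = 0.0175P*, so P* = 2.13/0.0175 = 122.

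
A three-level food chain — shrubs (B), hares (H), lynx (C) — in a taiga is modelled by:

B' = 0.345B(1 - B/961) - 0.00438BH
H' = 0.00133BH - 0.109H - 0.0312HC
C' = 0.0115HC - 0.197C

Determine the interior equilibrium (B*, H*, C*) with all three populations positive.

From dC/dt = 0: 0.0115H* = 0.197, so H* = 17.1.
From dB/dt = 0: 0.345(1 - B*/961) = 0.00438·17.1, giving B* = 961·(1 - 0.217) = 752.
From dH/dt = 0: 0.00133·752 - 0.109 = 0.0312C*, so C* = 0.891/0.0312 = 28.6.

B* ≈ 752, H* ≈ 17.1, C* ≈ 28.6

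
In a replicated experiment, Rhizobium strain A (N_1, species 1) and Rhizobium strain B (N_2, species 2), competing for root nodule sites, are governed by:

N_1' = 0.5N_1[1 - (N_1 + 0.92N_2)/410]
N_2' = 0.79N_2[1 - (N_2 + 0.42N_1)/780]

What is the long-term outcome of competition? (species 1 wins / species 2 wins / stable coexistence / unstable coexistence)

species 2 excludes species 1

Compare the nullcline intercepts: K1/α12 = 410/0.92 = 446 < K2 = 780; K2/α21 = 780/0.42 = 1860 > K1 = 410.
Since the inequalities point opposite ways, species 2 can invade but species 1 cannot.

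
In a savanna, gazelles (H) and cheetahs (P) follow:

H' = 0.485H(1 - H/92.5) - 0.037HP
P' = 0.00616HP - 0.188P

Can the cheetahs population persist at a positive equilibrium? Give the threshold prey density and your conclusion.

The predator equation gives dP/dt > 0 only when H > 0.188/0.00616 = 30.5.
Without the predator, H → K = 92.5. Since 92.5 > 30.5, the predator can invade and persist.

Threshold H = 30.5; K > 30.5, so yes, the predator persists.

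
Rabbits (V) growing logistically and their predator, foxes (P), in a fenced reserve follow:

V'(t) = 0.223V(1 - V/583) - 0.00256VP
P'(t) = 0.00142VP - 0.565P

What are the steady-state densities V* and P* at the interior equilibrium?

From dP/dt = 0 with P > 0: 0.00142V* = 0.565, so V* = 398.
Substitute into dV/dt = 0: 0.223(1 - 398/583) = 0.00256P*.
The bracket is 0.318, giving P* = 0.0708/0.00256 = 27.7.

V* ≈ 398, P* ≈ 27.7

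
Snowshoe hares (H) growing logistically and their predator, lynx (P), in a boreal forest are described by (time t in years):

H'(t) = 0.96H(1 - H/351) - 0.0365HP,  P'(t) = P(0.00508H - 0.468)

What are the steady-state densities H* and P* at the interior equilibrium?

From dP/dt = 0 with P > 0: 0.00508H* = 0.468, so H* = 92.1.
Substitute into dH/dt = 0: 0.96(1 - 92.1/351) = 0.0365P*.
The bracket is 0.738, giving P* = 0.708/0.0365 = 19.4.

H* ≈ 92.1, P* ≈ 19.4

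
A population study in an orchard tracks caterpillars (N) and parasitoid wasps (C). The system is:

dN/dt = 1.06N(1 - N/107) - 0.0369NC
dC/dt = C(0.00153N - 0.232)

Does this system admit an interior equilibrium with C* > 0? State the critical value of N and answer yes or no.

Threshold N = 152; K < 152, so no, the predator goes extinct.

The predator equation gives dC/dt > 0 only when N > 0.232/0.00153 = 152.
Without the predator, N → K = 107. Since 107 < 152, the predator cannot invade.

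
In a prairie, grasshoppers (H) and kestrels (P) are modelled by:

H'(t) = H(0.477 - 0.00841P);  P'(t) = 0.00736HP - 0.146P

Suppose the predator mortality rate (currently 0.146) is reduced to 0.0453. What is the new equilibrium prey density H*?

H* ≈ 6.15

At the interior fixed point, setting dP/dt = 0 with P > 0 fixes H* = (predator death rate)/(HP coefficient) — independent of the other coefficients.
With the change, H* = 0.0453/0.00736 = 6.15; it falls from 19.8.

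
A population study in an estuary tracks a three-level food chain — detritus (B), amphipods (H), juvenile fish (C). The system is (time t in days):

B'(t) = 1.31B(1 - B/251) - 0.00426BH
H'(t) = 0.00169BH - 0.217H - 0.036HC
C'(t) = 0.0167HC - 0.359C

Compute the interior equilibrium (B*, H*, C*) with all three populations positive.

B* ≈ 233, H* ≈ 21.5, C* ≈ 4.93

From dC/dt = 0: 0.0167H* = 0.359, so H* = 21.5.
From dB/dt = 0: 1.31(1 - B*/251) = 0.00426·21.5, giving B* = 251·(1 - 0.0699) = 233.
From dH/dt = 0: 0.00169·233 - 0.217 = 0.036C*, so C* = 0.178/0.036 = 4.93.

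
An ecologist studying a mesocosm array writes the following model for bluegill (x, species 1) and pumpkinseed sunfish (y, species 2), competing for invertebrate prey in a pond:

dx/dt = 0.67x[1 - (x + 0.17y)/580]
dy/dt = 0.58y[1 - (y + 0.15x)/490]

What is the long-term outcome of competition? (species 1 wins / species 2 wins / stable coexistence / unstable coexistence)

Compare the nullcline intercepts: K1/α12 = 580/0.17 = 3410 > K2 = 490; K2/α21 = 490/0.15 = 3270 > K1 = 580.
Since both inequalities hold, each species can invade when rare, so the interior equilibrium is stable.

stable coexistence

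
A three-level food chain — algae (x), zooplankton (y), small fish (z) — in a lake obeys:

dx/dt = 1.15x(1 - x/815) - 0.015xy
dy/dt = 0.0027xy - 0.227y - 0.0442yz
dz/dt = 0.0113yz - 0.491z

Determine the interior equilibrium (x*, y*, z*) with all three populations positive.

x* ≈ 353, y* ≈ 43.5, z* ≈ 16.4

From dz/dt = 0: 0.0113y* = 0.491, so y* = 43.5.
From dx/dt = 0: 1.15(1 - x*/815) = 0.015·43.5, giving x* = 815·(1 - 0.567) = 353.
From dy/dt = 0: 0.0027·353 - 0.227 = 0.0442z*, so z* = 0.726/0.0442 = 16.4.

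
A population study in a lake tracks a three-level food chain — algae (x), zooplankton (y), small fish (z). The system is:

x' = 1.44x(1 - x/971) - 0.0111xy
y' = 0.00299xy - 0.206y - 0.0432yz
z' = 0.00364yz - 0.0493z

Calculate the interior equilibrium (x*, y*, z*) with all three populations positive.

From dz/dt = 0: 0.00364y* = 0.0493, so y* = 13.5.
From dx/dt = 0: 1.44(1 - x*/971) = 0.0111·13.5, giving x* = 971·(1 - 0.104) = 870.
From dy/dt = 0: 0.00299·870 - 0.206 = 0.0432z*, so z* = 2.39/0.0432 = 55.4.

x* ≈ 870, y* ≈ 13.5, z* ≈ 55.4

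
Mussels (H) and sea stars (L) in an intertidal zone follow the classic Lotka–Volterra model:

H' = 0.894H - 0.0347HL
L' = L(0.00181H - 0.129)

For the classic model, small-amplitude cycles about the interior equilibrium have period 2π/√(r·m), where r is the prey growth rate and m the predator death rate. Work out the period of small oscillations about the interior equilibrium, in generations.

Here r = 0.894 and m = 0.129, so r·m = 0.115.
ω = √0.115 = 0.34 per generation, hence T = 2π/ω ≈ 18.5 generations.

T ≈ 18.5 generations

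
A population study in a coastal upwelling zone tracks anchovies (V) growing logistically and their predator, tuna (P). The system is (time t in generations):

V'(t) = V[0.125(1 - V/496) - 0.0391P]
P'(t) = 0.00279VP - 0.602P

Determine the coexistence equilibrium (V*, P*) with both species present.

V* ≈ 216, P* ≈ 1.81

From dP/dt = 0 with P > 0: 0.00279V* = 0.602, so V* = 216.
Substitute into dV/dt = 0: 0.125(1 - 216/496) = 0.0391P*.
The bracket is 0.565, giving P* = 0.0706/0.0391 = 1.81.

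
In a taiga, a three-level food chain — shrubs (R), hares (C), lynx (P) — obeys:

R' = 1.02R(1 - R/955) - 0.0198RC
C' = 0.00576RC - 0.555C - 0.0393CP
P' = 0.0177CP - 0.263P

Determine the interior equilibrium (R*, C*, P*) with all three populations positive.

R* ≈ 680, C* ≈ 14.9, P* ≈ 85.5

From dP/dt = 0: 0.0177C* = 0.263, so C* = 14.9.
From dR/dt = 0: 1.02(1 - R*/955) = 0.0198·14.9, giving R* = 955·(1 - 0.288) = 680.
From dC/dt = 0: 0.00576·680 - 0.555 = 0.0393P*, so P* = 3.36/0.0393 = 85.5.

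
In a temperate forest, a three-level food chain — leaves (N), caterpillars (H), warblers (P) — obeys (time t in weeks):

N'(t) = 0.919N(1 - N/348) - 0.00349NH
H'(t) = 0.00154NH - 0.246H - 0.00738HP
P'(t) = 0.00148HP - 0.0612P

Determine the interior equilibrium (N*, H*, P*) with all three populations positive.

From dP/dt = 0: 0.00148H* = 0.0612, so H* = 41.4.
From dN/dt = 0: 0.919(1 - N*/348) = 0.00349·41.4, giving N* = 348·(1 - 0.157) = 293.
From dH/dt = 0: 0.00154·293 - 0.246 = 0.00738P*, so P* = 0.206/0.00738 = 27.9.

N* ≈ 293, H* ≈ 41.4, P* ≈ 27.9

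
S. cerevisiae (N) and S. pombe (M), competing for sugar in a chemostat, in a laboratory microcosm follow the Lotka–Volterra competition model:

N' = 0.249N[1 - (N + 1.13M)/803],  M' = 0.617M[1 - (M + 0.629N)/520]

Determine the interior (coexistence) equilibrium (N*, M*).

Setting both brackets to zero gives the nullclines N + 1.13M = 803 and 0.629N + M = 520.
Substituting M = 520 - 0.629N into the first: N(1 - 1.13·0.629) = 803 - 1.13·520.
So N* = 215/0.289 = 745, and then M* = 520 - 0.629·745 = 51.6.

N* ≈ 745, M* ≈ 51.6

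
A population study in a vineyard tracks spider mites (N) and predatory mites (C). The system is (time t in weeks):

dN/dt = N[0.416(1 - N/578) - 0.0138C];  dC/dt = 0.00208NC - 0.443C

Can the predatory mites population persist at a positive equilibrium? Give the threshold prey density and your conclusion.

The predator equation gives dC/dt > 0 only when N > 0.443/0.00208 = 213.
Without the predator, N → K = 578. Since 578 > 213, the predator can invade and persist.

Threshold N = 213; K > 213, so yes, the predator persists.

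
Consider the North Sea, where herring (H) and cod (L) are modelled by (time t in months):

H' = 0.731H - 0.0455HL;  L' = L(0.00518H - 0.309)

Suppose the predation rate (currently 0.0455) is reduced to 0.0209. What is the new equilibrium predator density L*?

L* ≈ 35

At the interior fixed point, setting dH/dt = 0 with H > 0 fixes L* = (prey growth rate)/(HL coefficient) — independent of the other coefficients.
With the change, L* = 0.731/0.0209 = 35; it rises from 16.1.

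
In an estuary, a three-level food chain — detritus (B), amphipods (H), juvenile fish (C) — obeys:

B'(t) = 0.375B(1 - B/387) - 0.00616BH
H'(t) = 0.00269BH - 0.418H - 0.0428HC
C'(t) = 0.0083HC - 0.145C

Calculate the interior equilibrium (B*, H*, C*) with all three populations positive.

From dC/dt = 0: 0.0083H* = 0.145, so H* = 17.5.
From dB/dt = 0: 0.375(1 - B*/387) = 0.00616·17.5, giving B* = 387·(1 - 0.287) = 276.
From dH/dt = 0: 0.00269·276 - 0.418 = 0.0428C*, so C* = 0.324/0.0428 = 7.58.

B* ≈ 276, H* ≈ 17.5, C* ≈ 7.58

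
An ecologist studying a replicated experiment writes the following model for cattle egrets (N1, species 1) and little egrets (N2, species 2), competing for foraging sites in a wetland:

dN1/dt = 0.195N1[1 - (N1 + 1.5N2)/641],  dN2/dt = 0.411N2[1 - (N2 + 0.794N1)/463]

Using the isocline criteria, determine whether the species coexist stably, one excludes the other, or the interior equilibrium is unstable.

Compare the nullcline intercepts: K1/α12 = 641/1.5 = 427 < K2 = 463; K2/α21 = 463/0.794 = 583 < K1 = 641.
Since both are reversed, neither can invade when rare; the interior point is a saddle.

unstable coexistence (outcome depends on initial conditions)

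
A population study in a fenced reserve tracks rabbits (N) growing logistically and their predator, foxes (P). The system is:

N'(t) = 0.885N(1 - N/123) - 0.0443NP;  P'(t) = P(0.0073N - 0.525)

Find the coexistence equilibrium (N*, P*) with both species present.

From dP/dt = 0 with P > 0: 0.0073N* = 0.525, so N* = 71.9.
Substitute into dN/dt = 0: 0.885(1 - 71.9/123) = 0.0443P*.
The bracket is 0.415, giving P* = 0.368/0.0443 = 8.3.

N* ≈ 71.9, P* ≈ 8.3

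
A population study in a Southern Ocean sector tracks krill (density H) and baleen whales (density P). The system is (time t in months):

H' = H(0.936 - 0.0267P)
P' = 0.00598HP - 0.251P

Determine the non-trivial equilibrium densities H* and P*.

H* ≈ 42, P* ≈ 35.1

Set dP/dt = 0 with P > 0: 0.00598H - 0.251 = 0, so H* = 0.251/0.00598 = 42.
Set dH/dt = 0 with H > 0: 0.936 - 0.0267P = 0, so P* = 0.936/0.0267 = 35.1.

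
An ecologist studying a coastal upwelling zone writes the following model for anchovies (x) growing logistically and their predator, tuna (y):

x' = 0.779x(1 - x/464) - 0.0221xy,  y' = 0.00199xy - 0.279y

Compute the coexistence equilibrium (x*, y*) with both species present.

x* ≈ 140, y* ≈ 24.6

From dy/dt = 0 with y > 0: 0.00199x* = 0.279, so x* = 140.
Substitute into dx/dt = 0: 0.779(1 - 140/464) = 0.0221y*.
The bracket is 0.698, giving y* = 0.544/0.0221 = 24.6.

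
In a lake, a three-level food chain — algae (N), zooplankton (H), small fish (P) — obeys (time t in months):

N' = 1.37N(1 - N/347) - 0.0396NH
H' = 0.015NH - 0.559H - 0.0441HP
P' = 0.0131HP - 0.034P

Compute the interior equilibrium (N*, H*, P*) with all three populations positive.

From dP/dt = 0: 0.0131H* = 0.034, so H* = 2.6.
From dN/dt = 0: 1.37(1 - N*/347) = 0.0396·2.6, giving N* = 347·(1 - 0.075) = 321.
From dH/dt = 0: 0.015·321 - 0.559 = 0.0441P*, so P* = 4.26/0.0441 = 96.5.

N* ≈ 321, H* ≈ 2.6, P* ≈ 96.5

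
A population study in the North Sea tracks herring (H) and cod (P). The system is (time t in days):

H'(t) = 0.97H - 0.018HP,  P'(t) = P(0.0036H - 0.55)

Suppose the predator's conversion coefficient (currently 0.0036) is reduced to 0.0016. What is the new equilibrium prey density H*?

H* ≈ 344

At the interior fixed point, setting dP/dt = 0 with P > 0 fixes H* = (predator death rate)/(HP coefficient) — independent of the other coefficients.
With the change, H* = 0.55/0.0016 = 344; it rises from 153.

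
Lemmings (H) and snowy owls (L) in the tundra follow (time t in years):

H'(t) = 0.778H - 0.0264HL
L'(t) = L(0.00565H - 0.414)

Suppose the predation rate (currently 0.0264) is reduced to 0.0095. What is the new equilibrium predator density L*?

At the interior fixed point, setting dH/dt = 0 with H > 0 fixes L* = (prey growth rate)/(HL coefficient) — independent of the other coefficients.
With the change, L* = 0.778/0.0095 = 81.9; it rises from 29.5.

L* ≈ 81.9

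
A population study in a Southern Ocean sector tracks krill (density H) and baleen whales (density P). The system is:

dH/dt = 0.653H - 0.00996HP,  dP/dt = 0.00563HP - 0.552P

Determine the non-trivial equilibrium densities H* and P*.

Set dP/dt = 0 with P > 0: 0.00563H - 0.552 = 0, so H* = 0.552/0.00563 = 98.
Set dH/dt = 0 with H > 0: 0.653 - 0.00996P = 0, so P* = 0.653/0.00996 = 65.6.

H* ≈ 98, P* ≈ 65.6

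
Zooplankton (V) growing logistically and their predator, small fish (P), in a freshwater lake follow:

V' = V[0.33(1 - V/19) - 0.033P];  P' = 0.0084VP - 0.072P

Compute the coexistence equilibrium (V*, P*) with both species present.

From dP/dt = 0 with P > 0: 0.0084V* = 0.072, so V* = 8.57.
Substitute into dV/dt = 0: 0.33(1 - 8.57/19) = 0.033P*.
The bracket is 0.549, giving P* = 0.181/0.033 = 5.49.

V* ≈ 8.57, P* ≈ 5.49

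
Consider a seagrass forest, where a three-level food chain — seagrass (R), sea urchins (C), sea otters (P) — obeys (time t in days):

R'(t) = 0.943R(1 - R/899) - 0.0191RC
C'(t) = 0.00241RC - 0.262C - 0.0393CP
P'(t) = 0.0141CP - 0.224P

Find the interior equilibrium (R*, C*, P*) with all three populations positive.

R* ≈ 610, C* ≈ 15.9, P* ≈ 30.7

From dP/dt = 0: 0.0141C* = 0.224, so C* = 15.9.
From dR/dt = 0: 0.943(1 - R*/899) = 0.0191·15.9, giving R* = 899·(1 - 0.322) = 610.
From dC/dt = 0: 0.00241·610 - 0.262 = 0.0393P*, so P* = 1.21/0.0393 = 30.7.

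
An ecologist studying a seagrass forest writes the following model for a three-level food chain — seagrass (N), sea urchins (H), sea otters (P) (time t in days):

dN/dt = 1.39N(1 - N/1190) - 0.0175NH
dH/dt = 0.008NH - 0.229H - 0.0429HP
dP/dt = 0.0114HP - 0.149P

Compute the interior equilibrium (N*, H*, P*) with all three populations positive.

From dP/dt = 0: 0.0114H* = 0.149, so H* = 13.1.
From dN/dt = 0: 1.39(1 - N*/1190) = 0.0175·13.1, giving N* = 1190·(1 - 0.165) = 994.
From dH/dt = 0: 0.008·994 - 0.229 = 0.0429P*, so P* = 7.72/0.0429 = 180.

N* ≈ 994, H* ≈ 13.1, P* ≈ 180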